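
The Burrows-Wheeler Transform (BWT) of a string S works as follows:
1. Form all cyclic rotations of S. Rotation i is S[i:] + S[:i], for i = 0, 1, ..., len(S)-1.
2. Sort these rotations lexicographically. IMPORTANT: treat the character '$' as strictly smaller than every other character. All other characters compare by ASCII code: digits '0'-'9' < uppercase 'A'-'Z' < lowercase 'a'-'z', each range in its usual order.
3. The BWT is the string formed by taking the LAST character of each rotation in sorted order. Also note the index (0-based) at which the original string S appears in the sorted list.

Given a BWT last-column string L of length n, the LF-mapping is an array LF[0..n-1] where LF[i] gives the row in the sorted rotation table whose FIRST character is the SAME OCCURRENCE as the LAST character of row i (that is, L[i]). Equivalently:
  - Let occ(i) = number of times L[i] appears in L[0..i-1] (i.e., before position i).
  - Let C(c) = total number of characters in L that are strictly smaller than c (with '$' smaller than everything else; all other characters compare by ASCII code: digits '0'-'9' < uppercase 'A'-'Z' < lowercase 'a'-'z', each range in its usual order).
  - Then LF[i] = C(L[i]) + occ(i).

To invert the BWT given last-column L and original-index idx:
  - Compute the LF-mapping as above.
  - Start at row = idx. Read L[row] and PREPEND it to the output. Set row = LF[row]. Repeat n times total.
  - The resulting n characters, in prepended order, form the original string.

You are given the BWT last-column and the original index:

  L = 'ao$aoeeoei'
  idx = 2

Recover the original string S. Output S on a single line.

LF mapping: 1 7 0 2 8 3 4 9 5 6
Walk LF starting at row 2, prepending L[row]:
  step 1: row=2, L[2]='$', prepend. Next row=LF[2]=0
  step 2: row=0, L[0]='a', prepend. Next row=LF[0]=1
  step 3: row=1, L[1]='o', prepend. Next row=LF[1]=7
  step 4: row=7, L[7]='o', prepend. Next row=LF[7]=9
  step 5: row=9, L[9]='i', prepend. Next row=LF[9]=6
  step 6: row=6, L[6]='e', prepend. Next row=LF[6]=4
  step 7: row=4, L[4]='o', prepend. Next row=LF[4]=8
  step 8: row=8, L[8]='e', prepend. Next row=LF[8]=5
  step 9: row=5, L[5]='e', prepend. Next row=LF[5]=3
  step 10: row=3, L[3]='a', prepend. Next row=LF[3]=2
Reversed output: aeeoeiooa$

Answer: aeeoeiooa$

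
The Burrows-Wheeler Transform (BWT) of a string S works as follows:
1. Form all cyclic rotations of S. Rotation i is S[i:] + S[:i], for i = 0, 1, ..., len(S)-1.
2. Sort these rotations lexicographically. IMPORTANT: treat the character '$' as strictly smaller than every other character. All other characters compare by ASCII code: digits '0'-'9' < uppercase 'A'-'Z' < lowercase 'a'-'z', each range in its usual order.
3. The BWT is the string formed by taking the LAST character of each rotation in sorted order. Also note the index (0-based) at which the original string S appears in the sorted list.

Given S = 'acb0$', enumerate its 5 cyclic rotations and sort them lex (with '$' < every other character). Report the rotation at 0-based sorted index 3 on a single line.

All 5 rotations (rotation i = S[i:]+S[:i]):
  rot[0] = acb0$
  rot[1] = cb0$a
  rot[2] = b0$ac
  rot[3] = 0$acb
  rot[4] = $acb0
Sorted (with $ < everything):
  sorted[0] = $acb0
  sorted[1] = 0$acb
  sorted[2] = acb0$
  sorted[3] = b0$ac
  sorted[4] = cb0$a
sorted[3] = b0$ac

Answer: b0$ac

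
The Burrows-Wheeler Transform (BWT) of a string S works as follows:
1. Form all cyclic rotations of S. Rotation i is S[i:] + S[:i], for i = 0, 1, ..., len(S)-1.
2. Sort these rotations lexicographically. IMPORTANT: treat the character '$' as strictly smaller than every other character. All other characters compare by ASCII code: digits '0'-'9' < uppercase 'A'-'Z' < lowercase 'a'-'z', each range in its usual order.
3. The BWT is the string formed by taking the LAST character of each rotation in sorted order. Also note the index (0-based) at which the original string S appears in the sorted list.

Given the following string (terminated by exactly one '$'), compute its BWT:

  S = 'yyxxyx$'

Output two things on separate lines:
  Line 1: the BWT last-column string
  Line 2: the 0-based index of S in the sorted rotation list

All 7 rotations (rotation i = S[i:]+S[:i]):
  rot[0] = yyxxyx$
  rot[1] = yxxyx$y
  rot[2] = xxyx$yy
  rot[3] = xyx$yyx
  rot[4] = yx$yyxx
  rot[5] = x$yyxxy
  rot[6] = $yyxxyx
Sorted (with $ < everything):
  sorted[0] = $yyxxyx  (last char: 'x')
  sorted[1] = x$yyxxy  (last char: 'y')
  sorted[2] = xxyx$yy  (last char: 'y')
  sorted[3] = xyx$yyx  (last char: 'x')
  sorted[4] = yx$yyxx  (last char: 'x')
  sorted[5] = yxxyx$y  (last char: 'y')
  sorted[6] = yyxxyx$  (last char: '$')
Last column: xyyxxy$
Original string S is at sorted index 6

Answer: xyyxxy$
6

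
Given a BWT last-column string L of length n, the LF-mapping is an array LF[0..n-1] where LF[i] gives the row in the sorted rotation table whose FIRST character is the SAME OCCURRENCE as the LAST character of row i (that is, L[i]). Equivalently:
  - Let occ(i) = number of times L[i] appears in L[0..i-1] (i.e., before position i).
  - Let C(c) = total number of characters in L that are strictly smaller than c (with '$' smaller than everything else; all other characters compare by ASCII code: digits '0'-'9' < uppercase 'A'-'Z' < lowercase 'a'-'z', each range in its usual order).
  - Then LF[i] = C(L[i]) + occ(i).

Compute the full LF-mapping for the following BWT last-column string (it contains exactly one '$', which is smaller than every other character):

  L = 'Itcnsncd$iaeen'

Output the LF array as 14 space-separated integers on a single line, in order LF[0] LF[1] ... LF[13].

Char counts: '$':1, 'I':1, 'a':1, 'c':2, 'd':1, 'e':2, 'i':1, 'n':3, 's':1, 't':1
C (first-col start): C('$')=0, C('I')=1, C('a')=2, C('c')=3, C('d')=5, C('e')=6, C('i')=8, C('n')=9, C('s')=12, C('t')=13
L[0]='I': occ=0, LF[0]=C('I')+0=1+0=1
L[1]='t': occ=0, LF[1]=C('t')+0=13+0=13
L[2]='c': occ=0, LF[2]=C('c')+0=3+0=3
L[3]='n': occ=0, LF[3]=C('n')+0=9+0=9
L[4]='s': occ=0, LF[4]=C('s')+0=12+0=12
L[5]='n': occ=1, LF[5]=C('n')+1=9+1=10
L[6]='c': occ=1, LF[6]=C('c')+1=3+1=4
L[7]='d': occ=0, LF[7]=C('d')+0=5+0=5
L[8]='$': occ=0, LF[8]=C('$')+0=0+0=0
L[9]='i': occ=0, LF[9]=C('i')+0=8+0=8
L[10]='a': occ=0, LF[10]=C('a')+0=2+0=2
L[11]='e': occ=0, LF[11]=C('e')+0=6+0=6
L[12]='e': occ=1, LF[12]=C('e')+1=6+1=7
L[13]='n': occ=2, LF[13]=C('n')+2=9+2=11

Answer: 1 13 3 9 12 10 4 5 0 8 2 6 7 11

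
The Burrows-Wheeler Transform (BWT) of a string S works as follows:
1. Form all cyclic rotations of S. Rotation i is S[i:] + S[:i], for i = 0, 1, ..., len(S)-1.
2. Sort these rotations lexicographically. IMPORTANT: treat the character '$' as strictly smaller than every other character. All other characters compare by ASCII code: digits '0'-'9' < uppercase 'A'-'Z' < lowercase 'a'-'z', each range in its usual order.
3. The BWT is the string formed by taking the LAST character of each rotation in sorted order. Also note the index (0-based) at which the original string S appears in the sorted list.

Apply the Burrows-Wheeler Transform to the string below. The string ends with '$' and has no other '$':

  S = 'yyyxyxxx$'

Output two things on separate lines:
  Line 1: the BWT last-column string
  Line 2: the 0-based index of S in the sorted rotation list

Answer: xxxyyxyy$
8

Derivation:
All 9 rotations (rotation i = S[i:]+S[:i]):
  rot[0] = yyyxyxxx$
  rot[1] = yyxyxxx$y
  rot[2] = yxyxxx$yy
  rot[3] = xyxxx$yyy
  rot[4] = yxxx$yyyx
  rot[5] = xxx$yyyxy
  rot[6] = xx$yyyxyx
  rot[7] = x$yyyxyxx
  rot[8] = $yyyxyxxx
Sorted (with $ < everything):
  sorted[0] = $yyyxyxxx  (last char: 'x')
  sorted[1] = x$yyyxyxx  (last char: 'x')
  sorted[2] = xx$yyyxyx  (last char: 'x')
  sorted[3] = xxx$yyyxy  (last char: 'y')
  sorted[4] = xyxxx$yyy  (last char: 'y')
  sorted[5] = yxxx$yyyx  (last char: 'x')
  sorted[6] = yxyxxx$yy  (last char: 'y')
  sorted[7] = yyxyxxx$y  (last char: 'y')
  sorted[8] = yyyxyxxx$  (last char: '$')
Last column: xxxyyxyy$
Original string S is at sorted index 8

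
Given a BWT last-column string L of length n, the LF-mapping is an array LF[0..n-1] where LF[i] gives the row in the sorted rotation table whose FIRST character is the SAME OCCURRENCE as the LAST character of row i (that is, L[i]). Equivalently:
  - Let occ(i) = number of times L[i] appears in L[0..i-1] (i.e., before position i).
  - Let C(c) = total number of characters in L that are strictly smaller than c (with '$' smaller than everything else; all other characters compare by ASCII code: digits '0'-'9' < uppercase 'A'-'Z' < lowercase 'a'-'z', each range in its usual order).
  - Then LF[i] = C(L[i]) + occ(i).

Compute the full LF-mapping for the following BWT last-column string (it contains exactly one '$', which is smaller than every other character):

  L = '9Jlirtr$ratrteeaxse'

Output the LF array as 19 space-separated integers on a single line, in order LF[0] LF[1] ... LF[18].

Answer: 1 2 9 8 10 15 11 0 12 3 16 13 17 5 6 4 18 14 7

Derivation:
Char counts: '$':1, '9':1, 'J':1, 'a':2, 'e':3, 'i':1, 'l':1, 'r':4, 's':1, 't':3, 'x':1
C (first-col start): C('$')=0, C('9')=1, C('J')=2, C('a')=3, C('e')=5, C('i')=8, C('l')=9, C('r')=10, C('s')=14, C('t')=15, C('x')=18
L[0]='9': occ=0, LF[0]=C('9')+0=1+0=1
L[1]='J': occ=0, LF[1]=C('J')+0=2+0=2
L[2]='l': occ=0, LF[2]=C('l')+0=9+0=9
L[3]='i': occ=0, LF[3]=C('i')+0=8+0=8
L[4]='r': occ=0, LF[4]=C('r')+0=10+0=10
L[5]='t': occ=0, LF[5]=C('t')+0=15+0=15
L[6]='r': occ=1, LF[6]=C('r')+1=10+1=11
L[7]='$': occ=0, LF[7]=C('$')+0=0+0=0
L[8]='r': occ=2, LF[8]=C('r')+2=10+2=12
L[9]='a': occ=0, LF[9]=C('a')+0=3+0=3
L[10]='t': occ=1, LF[10]=C('t')+1=15+1=16
L[11]='r': occ=3, LF[11]=C('r')+3=10+3=13
L[12]='t': occ=2, LF[12]=C('t')+2=15+2=17
L[13]='e': occ=0, LF[13]=C('e')+0=5+0=5
L[14]='e': occ=1, LF[14]=C('e')+1=5+1=6
L[15]='a': occ=1, LF[15]=C('a')+1=3+1=4
L[16]='x': occ=0, LF[16]=C('x')+0=18+0=18
L[17]='s': occ=0, LF[17]=C('s')+0=14+0=14
L[18]='e': occ=2, LF[18]=C('e')+2=5+2=7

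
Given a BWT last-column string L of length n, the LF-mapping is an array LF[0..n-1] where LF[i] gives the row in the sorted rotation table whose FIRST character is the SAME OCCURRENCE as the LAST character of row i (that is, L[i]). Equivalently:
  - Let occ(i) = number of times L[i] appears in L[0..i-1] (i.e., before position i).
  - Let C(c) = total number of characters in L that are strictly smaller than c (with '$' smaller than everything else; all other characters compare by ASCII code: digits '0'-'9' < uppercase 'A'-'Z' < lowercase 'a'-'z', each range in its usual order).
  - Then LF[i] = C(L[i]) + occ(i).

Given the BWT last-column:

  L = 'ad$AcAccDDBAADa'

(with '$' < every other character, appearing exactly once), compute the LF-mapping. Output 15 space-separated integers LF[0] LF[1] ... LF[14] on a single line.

Char counts: '$':1, 'A':4, 'B':1, 'D':3, 'a':2, 'c':3, 'd':1
C (first-col start): C('$')=0, C('A')=1, C('B')=5, C('D')=6, C('a')=9, C('c')=11, C('d')=14
L[0]='a': occ=0, LF[0]=C('a')+0=9+0=9
L[1]='d': occ=0, LF[1]=C('d')+0=14+0=14
L[2]='$': occ=0, LF[2]=C('$')+0=0+0=0
L[3]='A': occ=0, LF[3]=C('A')+0=1+0=1
L[4]='c': occ=0, LF[4]=C('c')+0=11+0=11
L[5]='A': occ=1, LF[5]=C('A')+1=1+1=2
L[6]='c': occ=1, LF[6]=C('c')+1=11+1=12
L[7]='c': occ=2, LF[7]=C('c')+2=11+2=13
L[8]='D': occ=0, LF[8]=C('D')+0=6+0=6
L[9]='D': occ=1, LF[9]=C('D')+1=6+1=7
L[10]='B': occ=0, LF[10]=C('B')+0=5+0=5
L[11]='A': occ=2, LF[11]=C('A')+2=1+2=3
L[12]='A': occ=3, LF[12]=C('A')+3=1+3=4
L[13]='D': occ=2, LF[13]=C('D')+2=6+2=8
L[14]='a': occ=1, LF[14]=C('a')+1=9+1=10

Answer: 9 14 0 1 11 2 12 13 6 7 5 3 4 8 10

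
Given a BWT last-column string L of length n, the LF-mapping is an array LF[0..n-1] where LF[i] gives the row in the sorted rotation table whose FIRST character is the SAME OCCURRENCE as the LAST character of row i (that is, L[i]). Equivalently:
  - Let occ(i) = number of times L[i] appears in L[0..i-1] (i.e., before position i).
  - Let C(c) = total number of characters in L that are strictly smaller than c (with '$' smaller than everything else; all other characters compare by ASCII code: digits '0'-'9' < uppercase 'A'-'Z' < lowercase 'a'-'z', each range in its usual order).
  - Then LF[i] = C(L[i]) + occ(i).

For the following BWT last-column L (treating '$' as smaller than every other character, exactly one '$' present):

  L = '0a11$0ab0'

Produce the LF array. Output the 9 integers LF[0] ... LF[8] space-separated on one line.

Answer: 1 6 4 5 0 2 7 8 3

Derivation:
Char counts: '$':1, '0':3, '1':2, 'a':2, 'b':1
C (first-col start): C('$')=0, C('0')=1, C('1')=4, C('a')=6, C('b')=8
L[0]='0': occ=0, LF[0]=C('0')+0=1+0=1
L[1]='a': occ=0, LF[1]=C('a')+0=6+0=6
L[2]='1': occ=0, LF[2]=C('1')+0=4+0=4
L[3]='1': occ=1, LF[3]=C('1')+1=4+1=5
L[4]='$': occ=0, LF[4]=C('$')+0=0+0=0
L[5]='0': occ=1, LF[5]=C('0')+1=1+1=2
L[6]='a': occ=1, LF[6]=C('a')+1=6+1=7
L[7]='b': occ=0, LF[7]=C('b')+0=8+0=8
L[8]='0': occ=2, LF[8]=C('0')+2=1+2=3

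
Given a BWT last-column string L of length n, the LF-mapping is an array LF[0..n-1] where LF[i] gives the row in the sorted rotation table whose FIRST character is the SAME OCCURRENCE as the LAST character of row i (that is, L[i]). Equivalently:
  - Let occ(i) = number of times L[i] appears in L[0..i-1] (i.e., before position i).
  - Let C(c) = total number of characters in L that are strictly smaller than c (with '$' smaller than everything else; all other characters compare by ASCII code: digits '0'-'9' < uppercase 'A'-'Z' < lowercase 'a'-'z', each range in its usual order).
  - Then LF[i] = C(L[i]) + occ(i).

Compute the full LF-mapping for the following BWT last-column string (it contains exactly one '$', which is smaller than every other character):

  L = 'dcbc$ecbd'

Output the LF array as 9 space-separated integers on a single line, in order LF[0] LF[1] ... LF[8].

Answer: 6 3 1 4 0 8 5 2 7

Derivation:
Char counts: '$':1, 'b':2, 'c':3, 'd':2, 'e':1
C (first-col start): C('$')=0, C('b')=1, C('c')=3, C('d')=6, C('e')=8
L[0]='d': occ=0, LF[0]=C('d')+0=6+0=6
L[1]='c': occ=0, LF[1]=C('c')+0=3+0=3
L[2]='b': occ=0, LF[2]=C('b')+0=1+0=1
L[3]='c': occ=1, LF[3]=C('c')+1=3+1=4
L[4]='$': occ=0, LF[4]=C('$')+0=0+0=0
L[5]='e': occ=0, LF[5]=C('e')+0=8+0=8
L[6]='c': occ=2, LF[6]=C('c')+2=3+2=5
L[7]='b': occ=1, LF[7]=C('b')+1=1+1=2
L[8]='d': occ=1, LF[8]=C('d')+1=6+1=7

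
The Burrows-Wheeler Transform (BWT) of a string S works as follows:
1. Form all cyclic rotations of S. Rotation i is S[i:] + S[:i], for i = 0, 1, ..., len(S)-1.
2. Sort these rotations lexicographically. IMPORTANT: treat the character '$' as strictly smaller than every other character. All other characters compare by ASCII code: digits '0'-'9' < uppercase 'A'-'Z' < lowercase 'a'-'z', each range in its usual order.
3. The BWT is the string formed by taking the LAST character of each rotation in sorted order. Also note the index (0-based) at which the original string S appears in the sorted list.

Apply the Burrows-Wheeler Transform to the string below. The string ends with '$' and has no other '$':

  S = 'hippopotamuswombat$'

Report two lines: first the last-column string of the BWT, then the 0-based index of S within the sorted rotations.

Answer: ttbm$hoawpppoiuaoms
4

Derivation:
All 19 rotations (rotation i = S[i:]+S[:i]):
  rot[0] = hippopotamuswombat$
  rot[1] = ippopotamuswombat$h
  rot[2] = ppopotamuswombat$hi
  rot[3] = popotamuswombat$hip
  rot[4] = opotamuswombat$hipp
  rot[5] = potamuswombat$hippo
  rot[6] = otamuswombat$hippop
  rot[7] = tamuswombat$hippopo
  rot[8] = amuswombat$hippopot
  rot[9] = muswombat$hippopota
  rot[10] = uswombat$hippopotam
  rot[11] = swombat$hippopotamu
  rot[12] = wombat$hippopotamus
  rot[13] = ombat$hippopotamusw
  rot[14] = mbat$hippopotamuswo
  rot[15] = bat$hippopotamuswom
  rot[16] = at$hippopotamuswomb
  rot[17] = t$hippopotamuswomba
  rot[18] = $hippopotamuswombat
Sorted (with $ < everything):
  sorted[0] = $hippopotamuswombat  (last char: 't')
  sorted[1] = amuswombat$hippopot  (last char: 't')
  sorted[2] = at$hippopotamuswomb  (last char: 'b')
  sorted[3] = bat$hippopotamuswom  (last char: 'm')
  sorted[4] = hippopotamuswombat$  (last char: '$')
  sorted[5] = ippopotamuswombat$h  (last char: 'h')
  sorted[6] = mbat$hippopotamuswo  (last char: 'o')
  sorted[7] = muswombat$hippopota  (last char: 'a')
  sorted[8] = ombat$hippopotamusw  (last char: 'w')
  sorted[9] = opotamuswombat$hipp  (last char: 'p')
  sorted[10] = otamuswombat$hippop  (last char: 'p')
  sorted[11] = popotamuswombat$hip  (last char: 'p')
  sorted[12] = potamuswombat$hippo  (last char: 'o')
  sorted[13] = ppopotamuswombat$hi  (last char: 'i')
  sorted[14] = swombat$hippopotamu  (last char: 'u')
  sorted[15] = t$hippopotamuswomba  (last char: 'a')
  sorted[16] = tamuswombat$hippopo  (last char: 'o')
  sorted[17] = uswombat$hippopotam  (last char: 'm')
  sorted[18] = wombat$hippopotamus  (last char: 's')
Last column: ttbm$hoawpppoiuaoms
Original string S is at sorted index 4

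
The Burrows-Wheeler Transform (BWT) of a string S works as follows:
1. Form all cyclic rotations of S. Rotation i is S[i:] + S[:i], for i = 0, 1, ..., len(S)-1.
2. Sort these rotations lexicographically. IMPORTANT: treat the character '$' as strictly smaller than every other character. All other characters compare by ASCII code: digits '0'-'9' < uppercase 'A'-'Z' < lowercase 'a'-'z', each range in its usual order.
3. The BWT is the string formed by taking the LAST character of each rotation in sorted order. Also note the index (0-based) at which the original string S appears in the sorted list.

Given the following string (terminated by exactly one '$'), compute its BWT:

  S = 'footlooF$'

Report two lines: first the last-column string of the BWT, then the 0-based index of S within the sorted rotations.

All 9 rotations (rotation i = S[i:]+S[:i]):
  rot[0] = footlooF$
  rot[1] = ootlooF$f
  rot[2] = otlooF$fo
  rot[3] = tlooF$foo
  rot[4] = looF$foot
  rot[5] = ooF$footl
  rot[6] = oF$footlo
  rot[7] = F$footloo
  rot[8] = $footlooF
Sorted (with $ < everything):
  sorted[0] = $footlooF  (last char: 'F')
  sorted[1] = F$footloo  (last char: 'o')
  sorted[2] = footlooF$  (last char: '$')
  sorted[3] = looF$foot  (last char: 't')
  sorted[4] = oF$footlo  (last char: 'o')
  sorted[5] = ooF$footl  (last char: 'l')
  sorted[6] = ootlooF$f  (last char: 'f')
  sorted[7] = otlooF$fo  (last char: 'o')
  sorted[8] = tlooF$foo  (last char: 'o')
Last column: Fo$tolfoo
Original string S is at sorted index 2

Answer: Fo$tolfoo
2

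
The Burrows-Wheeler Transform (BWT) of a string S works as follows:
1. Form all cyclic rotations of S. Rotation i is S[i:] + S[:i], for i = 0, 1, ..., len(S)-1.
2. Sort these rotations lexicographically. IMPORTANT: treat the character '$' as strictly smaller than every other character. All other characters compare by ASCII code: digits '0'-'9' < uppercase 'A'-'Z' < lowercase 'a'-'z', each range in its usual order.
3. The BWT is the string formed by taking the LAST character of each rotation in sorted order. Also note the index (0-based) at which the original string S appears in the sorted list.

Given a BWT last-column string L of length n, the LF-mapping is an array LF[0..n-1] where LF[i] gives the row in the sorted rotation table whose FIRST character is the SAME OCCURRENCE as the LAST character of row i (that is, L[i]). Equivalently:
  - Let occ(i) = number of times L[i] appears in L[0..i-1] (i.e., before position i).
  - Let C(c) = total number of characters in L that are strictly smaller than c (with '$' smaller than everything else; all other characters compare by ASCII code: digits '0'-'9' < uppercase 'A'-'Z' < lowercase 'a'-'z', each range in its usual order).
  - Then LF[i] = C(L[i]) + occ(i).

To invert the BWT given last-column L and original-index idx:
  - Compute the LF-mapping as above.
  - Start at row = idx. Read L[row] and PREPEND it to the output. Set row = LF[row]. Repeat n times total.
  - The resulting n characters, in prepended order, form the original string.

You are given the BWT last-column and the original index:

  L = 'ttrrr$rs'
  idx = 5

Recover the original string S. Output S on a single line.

Answer: strrrrt$

Derivation:
LF mapping: 6 7 1 2 3 0 4 5
Walk LF starting at row 5, prepending L[row]:
  step 1: row=5, L[5]='$', prepend. Next row=LF[5]=0
  step 2: row=0, L[0]='t', prepend. Next row=LF[0]=6
  step 3: row=6, L[6]='r', prepend. Next row=LF[6]=4
  step 4: row=4, L[4]='r', prepend. Next row=LF[4]=3
  step 5: row=3, L[3]='r', prepend. Next row=LF[3]=2
  step 6: row=2, L[2]='r', prepend. Next row=LF[2]=1
  step 7: row=1, L[1]='t', prepend. Next row=LF[1]=7
  step 8: row=7, L[7]='s', prepend. Next row=LF[7]=5
Reversed output: strrrrt$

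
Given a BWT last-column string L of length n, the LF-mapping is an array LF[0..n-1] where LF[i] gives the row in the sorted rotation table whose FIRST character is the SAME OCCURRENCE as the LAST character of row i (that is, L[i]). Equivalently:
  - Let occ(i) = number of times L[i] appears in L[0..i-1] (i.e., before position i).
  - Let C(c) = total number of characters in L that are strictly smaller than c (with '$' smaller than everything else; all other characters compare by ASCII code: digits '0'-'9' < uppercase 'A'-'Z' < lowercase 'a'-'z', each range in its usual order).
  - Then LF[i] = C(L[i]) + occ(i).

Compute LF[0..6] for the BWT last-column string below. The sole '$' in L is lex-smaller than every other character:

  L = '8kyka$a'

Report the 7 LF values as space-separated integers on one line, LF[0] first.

Answer: 1 4 6 5 2 0 3

Derivation:
Char counts: '$':1, '8':1, 'a':2, 'k':2, 'y':1
C (first-col start): C('$')=0, C('8')=1, C('a')=2, C('k')=4, C('y')=6
L[0]='8': occ=0, LF[0]=C('8')+0=1+0=1
L[1]='k': occ=0, LF[1]=C('k')+0=4+0=4
L[2]='y': occ=0, LF[2]=C('y')+0=6+0=6
L[3]='k': occ=1, LF[3]=C('k')+1=4+1=5
L[4]='a': occ=0, LF[4]=C('a')+0=2+0=2
L[5]='$': occ=0, LF[5]=C('$')+0=0+0=0
L[6]='a': occ=1, LF[6]=C('a')+1=2+1=3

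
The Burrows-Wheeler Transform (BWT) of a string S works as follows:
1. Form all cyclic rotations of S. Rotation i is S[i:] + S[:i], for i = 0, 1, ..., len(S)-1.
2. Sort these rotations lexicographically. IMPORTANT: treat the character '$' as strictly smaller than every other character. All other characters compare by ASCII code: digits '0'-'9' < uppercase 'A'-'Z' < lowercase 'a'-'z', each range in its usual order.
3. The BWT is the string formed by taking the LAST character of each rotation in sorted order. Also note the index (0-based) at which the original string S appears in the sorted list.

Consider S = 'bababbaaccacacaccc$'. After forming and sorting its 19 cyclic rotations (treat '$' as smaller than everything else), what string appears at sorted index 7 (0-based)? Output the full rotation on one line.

All 19 rotations (rotation i = S[i:]+S[:i]):
  rot[0] = bababbaaccacacaccc$
  rot[1] = ababbaaccacacaccc$b
  rot[2] = babbaaccacacaccc$ba
  rot[3] = abbaaccacacaccc$bab
  rot[4] = bbaaccacacaccc$baba
  rot[5] = baaccacacaccc$babab
  rot[6] = aaccacacaccc$bababb
  rot[7] = accacacaccc$bababba
  rot[8] = ccacacaccc$bababbaa
  rot[9] = cacacaccc$bababbaac
  rot[10] = acacaccc$bababbaacc
  rot[11] = cacaccc$bababbaacca
  rot[12] = acaccc$bababbaaccac
  rot[13] = caccc$bababbaaccaca
  rot[14] = accc$bababbaaccacac
  rot[15] = ccc$bababbaaccacaca
  rot[16] = cc$bababbaaccacacac
  rot[17] = c$bababbaaccacacacc
  rot[18] = $bababbaaccacacaccc
Sorted (with $ < everything):
  sorted[0] = $bababbaaccacacaccc
  sorted[1] = aaccacacaccc$bababb
  sorted[2] = ababbaaccacacaccc$b
  sorted[3] = abbaaccacacaccc$bab
  sorted[4] = acacaccc$bababbaacc
  sorted[5] = acaccc$bababbaaccac
  sorted[6] = accacacaccc$bababba
  sorted[7] = accc$bababbaaccacac
  sorted[8] = baaccacacaccc$babab
  sorted[9] = bababbaaccacacaccc$
  sorted[10] = babbaaccacacaccc$ba
  sorted[11] = bbaaccacacaccc$baba
  sorted[12] = c$bababbaaccacacacc
  sorted[13] = cacacaccc$bababbaac
  sorted[14] = cacaccc$bababbaacca
  sorted[15] = caccc$bababbaaccaca
  sorted[16] = cc$bababbaaccacacac
  sorted[17] = ccacacaccc$bababbaa
  sorted[18] = ccc$bababbaaccacaca
sorted[7] = accc$bababbaaccacac

Answer: accc$bababbaaccacac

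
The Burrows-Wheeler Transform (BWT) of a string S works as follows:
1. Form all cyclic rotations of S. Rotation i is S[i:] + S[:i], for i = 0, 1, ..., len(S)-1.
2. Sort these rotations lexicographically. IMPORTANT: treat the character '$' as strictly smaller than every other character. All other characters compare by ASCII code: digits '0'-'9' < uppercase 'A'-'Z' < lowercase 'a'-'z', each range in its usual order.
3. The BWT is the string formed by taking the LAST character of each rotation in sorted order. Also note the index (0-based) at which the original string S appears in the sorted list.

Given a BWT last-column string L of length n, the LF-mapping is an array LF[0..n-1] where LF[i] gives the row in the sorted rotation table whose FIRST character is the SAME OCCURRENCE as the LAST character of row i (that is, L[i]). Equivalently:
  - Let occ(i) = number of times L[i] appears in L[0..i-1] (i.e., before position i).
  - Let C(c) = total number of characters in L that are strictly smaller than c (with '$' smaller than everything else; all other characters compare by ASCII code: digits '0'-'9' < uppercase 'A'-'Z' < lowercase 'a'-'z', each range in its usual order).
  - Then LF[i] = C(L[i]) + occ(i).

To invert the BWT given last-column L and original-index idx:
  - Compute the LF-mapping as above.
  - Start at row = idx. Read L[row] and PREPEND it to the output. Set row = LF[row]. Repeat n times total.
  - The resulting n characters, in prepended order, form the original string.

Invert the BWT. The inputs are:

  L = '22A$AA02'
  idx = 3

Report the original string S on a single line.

LF mapping: 2 3 5 0 6 7 1 4
Walk LF starting at row 3, prepending L[row]:
  step 1: row=3, L[3]='$', prepend. Next row=LF[3]=0
  step 2: row=0, L[0]='2', prepend. Next row=LF[0]=2
  step 3: row=2, L[2]='A', prepend. Next row=LF[2]=5
  step 4: row=5, L[5]='A', prepend. Next row=LF[5]=7
  step 5: row=7, L[7]='2', prepend. Next row=LF[7]=4
  step 6: row=4, L[4]='A', prepend. Next row=LF[4]=6
  step 7: row=6, L[6]='0', prepend. Next row=LF[6]=1
  step 8: row=1, L[1]='2', prepend. Next row=LF[1]=3
Reversed output: 20A2AA2$

Answer: 20A2AA2$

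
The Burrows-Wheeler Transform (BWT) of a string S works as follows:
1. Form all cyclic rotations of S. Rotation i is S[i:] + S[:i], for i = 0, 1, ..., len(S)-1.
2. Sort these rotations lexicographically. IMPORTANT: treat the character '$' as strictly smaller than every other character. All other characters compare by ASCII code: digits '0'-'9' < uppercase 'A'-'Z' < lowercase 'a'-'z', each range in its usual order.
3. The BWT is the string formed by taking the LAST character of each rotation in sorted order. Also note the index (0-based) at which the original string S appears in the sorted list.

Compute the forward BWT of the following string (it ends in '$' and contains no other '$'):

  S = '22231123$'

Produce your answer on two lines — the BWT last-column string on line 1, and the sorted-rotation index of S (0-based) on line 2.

Answer: 331$21222
3

Derivation:
All 9 rotations (rotation i = S[i:]+S[:i]):
  rot[0] = 22231123$
  rot[1] = 2231123$2
  rot[2] = 231123$22
  rot[3] = 31123$222
  rot[4] = 1123$2223
  rot[5] = 123$22231
  rot[6] = 23$222311
  rot[7] = 3$2223112
  rot[8] = $22231123
Sorted (with $ < everything):
  sorted[0] = $22231123  (last char: '3')
  sorted[1] = 1123$2223  (last char: '3')
  sorted[2] = 123$22231  (last char: '1')
  sorted[3] = 22231123$  (last char: '$')
  sorted[4] = 2231123$2  (last char: '2')
  sorted[5] = 23$222311  (last char: '1')
  sorted[6] = 231123$22  (last char: '2')
  sorted[7] = 3$2223112  (last char: '2')
  sorted[8] = 31123$222  (last char: '2')
Last column: 331$21222
Original string S is at sorted index 3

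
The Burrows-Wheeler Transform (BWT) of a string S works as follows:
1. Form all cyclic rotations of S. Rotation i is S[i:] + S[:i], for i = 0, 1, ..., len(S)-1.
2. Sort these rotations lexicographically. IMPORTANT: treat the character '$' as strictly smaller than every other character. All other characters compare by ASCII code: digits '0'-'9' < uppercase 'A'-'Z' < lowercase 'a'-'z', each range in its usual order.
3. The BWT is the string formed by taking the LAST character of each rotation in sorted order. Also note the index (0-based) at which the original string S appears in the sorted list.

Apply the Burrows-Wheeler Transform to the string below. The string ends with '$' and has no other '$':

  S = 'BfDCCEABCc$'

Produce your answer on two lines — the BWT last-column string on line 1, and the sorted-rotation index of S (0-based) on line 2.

Answer: cEA$DCBfCCB
3

Derivation:
All 11 rotations (rotation i = S[i:]+S[:i]):
  rot[0] = BfDCCEABCc$
  rot[1] = fDCCEABCc$B
  rot[2] = DCCEABCc$Bf
  rot[3] = CCEABCc$BfD
  rot[4] = CEABCc$BfDC
  rot[5] = EABCc$BfDCC
  rot[6] = ABCc$BfDCCE
  rot[7] = BCc$BfDCCEA
  rot[8] = Cc$BfDCCEAB
  rot[9] = c$BfDCCEABC
  rot[10] = $BfDCCEABCc
Sorted (with $ < everything):
  sorted[0] = $BfDCCEABCc  (last char: 'c')
  sorted[1] = ABCc$BfDCCE  (last char: 'E')
  sorted[2] = BCc$BfDCCEA  (last char: 'A')
  sorted[3] = BfDCCEABCc$  (last char: '$')
  sorted[4] = CCEABCc$BfD  (last char: 'D')
  sorted[5] = CEABCc$BfDC  (last char: 'C')
  sorted[6] = Cc$BfDCCEAB  (last char: 'B')
  sorted[7] = DCCEABCc$Bf  (last char: 'f')
  sorted[8] = EABCc$BfDCC  (last char: 'C')
  sorted[9] = c$BfDCCEABC  (last char: 'C')
  sorted[10] = fDCCEABCc$B  (last char: 'B')
Last column: cEA$DCBfCCB
Original string S is at sorted index 3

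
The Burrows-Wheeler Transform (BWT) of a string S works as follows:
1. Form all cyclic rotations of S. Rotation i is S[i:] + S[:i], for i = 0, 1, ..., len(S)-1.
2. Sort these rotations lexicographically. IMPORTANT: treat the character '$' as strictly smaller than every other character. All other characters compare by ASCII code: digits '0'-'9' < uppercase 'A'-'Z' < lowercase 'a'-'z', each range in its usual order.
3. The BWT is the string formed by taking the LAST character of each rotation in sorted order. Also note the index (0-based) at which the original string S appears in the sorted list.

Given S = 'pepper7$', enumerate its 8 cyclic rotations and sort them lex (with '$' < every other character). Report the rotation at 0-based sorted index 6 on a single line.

Answer: pper7$pe

Derivation:
All 8 rotations (rotation i = S[i:]+S[:i]):
  rot[0] = pepper7$
  rot[1] = epper7$p
  rot[2] = pper7$pe
  rot[3] = per7$pep
  rot[4] = er7$pepp
  rot[5] = r7$peppe
  rot[6] = 7$pepper
  rot[7] = $pepper7
Sorted (with $ < everything):
  sorted[0] = $pepper7
  sorted[1] = 7$pepper
  sorted[2] = epper7$p
  sorted[3] = er7$pepp
  sorted[4] = pepper7$
  sorted[5] = per7$pep
  sorted[6] = pper7$pe
  sorted[7] = r7$peppe
sorted[6] = pper7$pe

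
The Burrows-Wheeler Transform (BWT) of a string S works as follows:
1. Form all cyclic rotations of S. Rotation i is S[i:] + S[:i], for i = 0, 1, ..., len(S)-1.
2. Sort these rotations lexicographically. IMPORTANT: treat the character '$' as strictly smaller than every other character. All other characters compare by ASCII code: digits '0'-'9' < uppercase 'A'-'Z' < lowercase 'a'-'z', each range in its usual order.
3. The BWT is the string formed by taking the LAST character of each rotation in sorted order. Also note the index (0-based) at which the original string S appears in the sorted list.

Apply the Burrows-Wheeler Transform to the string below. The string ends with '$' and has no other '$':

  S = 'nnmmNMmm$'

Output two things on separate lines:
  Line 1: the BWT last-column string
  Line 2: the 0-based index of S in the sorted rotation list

Answer: mNmmmMnn$
8

Derivation:
All 9 rotations (rotation i = S[i:]+S[:i]):
  rot[0] = nnmmNMmm$
  rot[1] = nmmNMmm$n
  rot[2] = mmNMmm$nn
  rot[3] = mNMmm$nnm
  rot[4] = NMmm$nnmm
  rot[5] = Mmm$nnmmN
  rot[6] = mm$nnmmNM
  rot[7] = m$nnmmNMm
  rot[8] = $nnmmNMmm
Sorted (with $ < everything):
  sorted[0] = $nnmmNMmm  (last char: 'm')
  sorted[1] = Mmm$nnmmN  (last char: 'N')
  sorted[2] = NMmm$nnmm  (last char: 'm')
  sorted[3] = m$nnmmNMm  (last char: 'm')
  sorted[4] = mNMmm$nnm  (last char: 'm')
  sorted[5] = mm$nnmmNM  (last char: 'M')
  sorted[6] = mmNMmm$nn  (last char: 'n')
  sorted[7] = nmmNMmm$n  (last char: 'n')
  sorted[8] = nnmmNMmm$  (last char: '$')
Last column: mNmmmMnn$
Original string S is at sorted index 8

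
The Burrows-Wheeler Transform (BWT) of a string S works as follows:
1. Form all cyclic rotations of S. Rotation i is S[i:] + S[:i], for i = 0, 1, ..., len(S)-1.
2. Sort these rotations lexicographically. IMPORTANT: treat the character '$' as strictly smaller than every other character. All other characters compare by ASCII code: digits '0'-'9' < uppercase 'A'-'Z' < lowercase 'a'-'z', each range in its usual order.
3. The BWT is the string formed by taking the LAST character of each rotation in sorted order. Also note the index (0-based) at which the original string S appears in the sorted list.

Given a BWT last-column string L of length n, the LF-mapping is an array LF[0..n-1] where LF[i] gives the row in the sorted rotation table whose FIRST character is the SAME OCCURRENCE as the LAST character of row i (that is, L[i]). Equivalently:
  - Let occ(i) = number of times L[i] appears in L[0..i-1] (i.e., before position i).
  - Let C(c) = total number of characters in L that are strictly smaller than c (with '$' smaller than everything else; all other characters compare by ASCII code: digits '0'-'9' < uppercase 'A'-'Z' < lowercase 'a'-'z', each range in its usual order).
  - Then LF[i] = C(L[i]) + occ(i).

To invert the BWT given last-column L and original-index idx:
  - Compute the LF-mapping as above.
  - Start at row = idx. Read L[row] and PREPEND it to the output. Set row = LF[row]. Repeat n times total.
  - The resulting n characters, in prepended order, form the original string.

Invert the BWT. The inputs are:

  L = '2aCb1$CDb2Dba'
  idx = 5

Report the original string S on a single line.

Answer: CDDb2abba1C2$

Derivation:
LF mapping: 2 8 4 10 1 0 5 6 11 3 7 12 9
Walk LF starting at row 5, prepending L[row]:
  step 1: row=5, L[5]='$', prepend. Next row=LF[5]=0
  step 2: row=0, L[0]='2', prepend. Next row=LF[0]=2
  step 3: row=2, L[2]='C', prepend. Next row=LF[2]=4
  step 4: row=4, L[4]='1', prepend. Next row=LF[4]=1
  step 5: row=1, L[1]='a', prepend. Next row=LF[1]=8
  step 6: row=8, L[8]='b', prepend. Next row=LF[8]=11
  step 7: row=11, L[11]='b', prepend. Next row=LF[11]=12
  step 8: row=12, L[12]='a', prepend. Next row=LF[12]=9
  step 9: row=9, L[9]='2', prepend. Next row=LF[9]=3
  step 10: row=3, L[3]='b', prepend. Next row=LF[3]=10
  step 11: row=10, L[10]='D', prepend. Next row=LF[10]=7
  step 12: row=7, L[7]='D', prepend. Next row=LF[7]=6
  step 13: row=6, L[6]='C', prepend. Next row=LF[6]=5
Reversed output: CDDb2abba1C2$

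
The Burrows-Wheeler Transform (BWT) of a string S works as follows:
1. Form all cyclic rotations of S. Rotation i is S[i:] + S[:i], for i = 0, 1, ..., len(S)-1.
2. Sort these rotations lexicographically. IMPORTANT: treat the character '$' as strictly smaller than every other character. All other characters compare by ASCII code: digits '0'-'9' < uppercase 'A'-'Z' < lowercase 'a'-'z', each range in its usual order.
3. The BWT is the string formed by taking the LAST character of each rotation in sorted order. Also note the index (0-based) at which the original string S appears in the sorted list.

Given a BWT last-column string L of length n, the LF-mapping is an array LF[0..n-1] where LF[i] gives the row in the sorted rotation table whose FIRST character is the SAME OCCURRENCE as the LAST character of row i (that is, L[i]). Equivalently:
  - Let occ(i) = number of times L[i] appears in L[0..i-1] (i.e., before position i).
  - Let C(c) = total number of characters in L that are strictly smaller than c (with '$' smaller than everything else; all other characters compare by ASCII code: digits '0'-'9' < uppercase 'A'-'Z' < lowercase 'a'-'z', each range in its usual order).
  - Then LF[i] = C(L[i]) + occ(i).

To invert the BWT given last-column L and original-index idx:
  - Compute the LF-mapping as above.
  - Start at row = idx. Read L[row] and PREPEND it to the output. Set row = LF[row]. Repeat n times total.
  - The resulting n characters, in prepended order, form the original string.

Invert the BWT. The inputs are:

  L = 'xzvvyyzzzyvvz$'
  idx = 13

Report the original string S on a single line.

Answer: zzyzvvvzyvzyx$

Derivation:
LF mapping: 5 9 1 2 6 7 10 11 12 8 3 4 13 0
Walk LF starting at row 13, prepending L[row]:
  step 1: row=13, L[13]='$', prepend. Next row=LF[13]=0
  step 2: row=0, L[0]='x', prepend. Next row=LF[0]=5
  step 3: row=5, L[5]='y', prepend. Next row=LF[5]=7
  step 4: row=7, L[7]='z', prepend. Next row=LF[7]=11
  step 5: row=11, L[11]='v', prepend. Next row=LF[11]=4
  step 6: row=4, L[4]='y', prepend. Next row=LF[4]=6
  step 7: row=6, L[6]='z', prepend. Next row=LF[6]=10
  step 8: row=10, L[10]='v', prepend. Next row=LF[10]=3
  step 9: row=3, L[3]='v', prepend. Next row=LF[3]=2
  step 10: row=2, L[2]='v', prepend. Next row=LF[2]=1
  step 11: row=1, L[1]='z', prepend. Next row=LF[1]=9
  step 12: row=9, L[9]='y', prepend. Next row=LF[9]=8
  step 13: row=8, L[8]='z', prepend. Next row=LF[8]=12
  step 14: row=12, L[12]='z', prepend. Next row=LF[12]=13
Reversed output: zzyzvvvzyvzyx$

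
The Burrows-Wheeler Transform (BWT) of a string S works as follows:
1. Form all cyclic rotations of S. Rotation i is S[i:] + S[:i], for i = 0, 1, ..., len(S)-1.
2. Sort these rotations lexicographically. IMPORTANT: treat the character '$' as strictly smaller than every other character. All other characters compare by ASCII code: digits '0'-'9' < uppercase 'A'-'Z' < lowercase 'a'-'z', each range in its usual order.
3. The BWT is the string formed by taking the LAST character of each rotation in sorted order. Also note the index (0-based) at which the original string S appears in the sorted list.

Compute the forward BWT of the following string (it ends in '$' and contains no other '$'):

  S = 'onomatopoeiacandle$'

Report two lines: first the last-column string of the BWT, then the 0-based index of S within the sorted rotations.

Answer: eicmanloedoaopn$toa
15

Derivation:
All 19 rotations (rotation i = S[i:]+S[:i]):
  rot[0] = onomatopoeiacandle$
  rot[1] = nomatopoeiacandle$o
  rot[2] = omatopoeiacandle$on
  rot[3] = matopoeiacandle$ono
  rot[4] = atopoeiacandle$onom
  rot[5] = topoeiacandle$onoma
  rot[6] = opoeiacandle$onomat
  rot[7] = poeiacandle$onomato
  rot[8] = oeiacandle$onomatop
  rot[9] = eiacandle$onomatopo
  rot[10] = iacandle$onomatopoe
  rot[11] = acandle$onomatopoei
  rot[12] = candle$onomatopoeia
  rot[13] = andle$onomatopoeiac
  rot[14] = ndle$onomatopoeiaca
  rot[15] = dle$onomatopoeiacan
  rot[16] = le$onomatopoeiacand
  rot[17] = e$onomatopoeiacandl
  rot[18] = $onomatopoeiacandle
Sorted (with $ < everything):
  sorted[0] = $onomatopoeiacandle  (last char: 'e')
  sorted[1] = acandle$onomatopoei  (last char: 'i')
  sorted[2] = andle$onomatopoeiac  (last char: 'c')
  sorted[3] = atopoeiacandle$onom  (last char: 'm')
  sorted[4] = candle$onomatopoeia  (last char: 'a')
  sorted[5] = dle$onomatopoeiacan  (last char: 'n')
  sorted[6] = e$onomatopoeiacandl  (last char: 'l')
  sorted[7] = eiacandle$onomatopo  (last char: 'o')
  sorted[8] = iacandle$onomatopoe  (last char: 'e')
  sorted[9] = le$onomatopoeiacand  (last char: 'd')
  sorted[10] = matopoeiacandle$ono  (last char: 'o')
  sorted[11] = ndle$onomatopoeiaca  (last char: 'a')
  sorted[12] = nomatopoeiacandle$o  (last char: 'o')
  sorted[13] = oeiacandle$onomatop  (last char: 'p')
  sorted[14] = omatopoeiacandle$on  (last char: 'n')
  sorted[15] = onomatopoeiacandle$  (last char: '$')
  sorted[16] = opoeiacandle$onomat  (last char: 't')
  sorted[17] = poeiacandle$onomato  (last char: 'o')
  sorted[18] = topoeiacandle$onoma  (last char: 'a')
Last column: eicmanloedoaopn$toa
Original string S is at sorted index 15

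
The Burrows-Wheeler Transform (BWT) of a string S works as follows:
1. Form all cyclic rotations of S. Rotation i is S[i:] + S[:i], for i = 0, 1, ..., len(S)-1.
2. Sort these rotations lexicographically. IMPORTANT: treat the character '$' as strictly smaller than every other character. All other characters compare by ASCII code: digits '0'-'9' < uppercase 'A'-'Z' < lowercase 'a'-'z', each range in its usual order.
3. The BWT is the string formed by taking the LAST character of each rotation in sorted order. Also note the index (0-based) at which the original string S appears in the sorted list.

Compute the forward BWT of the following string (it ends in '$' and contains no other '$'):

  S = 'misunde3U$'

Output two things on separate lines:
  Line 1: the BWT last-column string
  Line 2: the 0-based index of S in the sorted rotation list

Answer: Ue3ndm$uis
6

Derivation:
All 10 rotations (rotation i = S[i:]+S[:i]):
  rot[0] = misunde3U$
  rot[1] = isunde3U$m
  rot[2] = sunde3U$mi
  rot[3] = unde3U$mis
  rot[4] = nde3U$misu
  rot[5] = de3U$misun
  rot[6] = e3U$misund
  rot[7] = 3U$misunde
  rot[8] = U$misunde3
  rot[9] = $misunde3U
Sorted (with $ < everything):
  sorted[0] = $misunde3U  (last char: 'U')
  sorted[1] = 3U$misunde  (last char: 'e')
  sorted[2] = U$misunde3  (last char: '3')
  sorted[3] = de3U$misun  (last char: 'n')
  sorted[4] = e3U$misund  (last char: 'd')
  sorted[5] = isunde3U$m  (last char: 'm')
  sorted[6] = misunde3U$  (last char: '$')
  sorted[7] = nde3U$misu  (last char: 'u')
  sorted[8] = sunde3U$mi  (last char: 'i')
  sorted[9] = unde3U$mis  (last char: 's')
Last column: Ue3ndm$uis
Original string S is at sorted index 6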